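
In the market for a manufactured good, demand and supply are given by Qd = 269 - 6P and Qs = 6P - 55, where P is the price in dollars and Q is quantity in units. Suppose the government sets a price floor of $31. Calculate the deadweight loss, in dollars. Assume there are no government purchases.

Setting quantity demanded equal to quantity supplied, 269 - 6P = 6P - 55, gives P* = 27 and Q* = 107.
Since 31 > 27, the floor is binding.
At P = 31: Qd = 269 - 6·31 = 83 and Qs = 6·31 - 55 = 131.
Quantity traded falls to 83. At Q = 83 the demand price is (269 - 83)/6 = 31 and the supply price is (55 + 83)/6 = 23.
Deadweight loss = ½ · (31 - 23) · (107 - 83) = ½ · 8 · 24 = 96.

96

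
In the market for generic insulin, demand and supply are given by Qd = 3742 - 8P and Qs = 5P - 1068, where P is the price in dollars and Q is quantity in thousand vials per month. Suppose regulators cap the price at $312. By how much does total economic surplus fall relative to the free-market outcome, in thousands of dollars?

13666.25

Without the control the market clears where 3742 - 8P = 5P - 1068, i.e. P* = 370 and Q* = 782.
The ceiling of 312 is below the equilibrium price 370, so it binds.
At P = 312: Qd = 3742 - 8·312 = 1246 and Qs = 5·312 - 1068 = 492.
Quantity traded falls to 492. At Q = 492 the demand price is (3742 - 492)/8 = 406.25 and the supply price is (1068 + 492)/5 = 312.
Deadweight loss = ½ · (406.25 - 312) · (782 - 492) = ½ · 94.25 · 290 = 13666.25.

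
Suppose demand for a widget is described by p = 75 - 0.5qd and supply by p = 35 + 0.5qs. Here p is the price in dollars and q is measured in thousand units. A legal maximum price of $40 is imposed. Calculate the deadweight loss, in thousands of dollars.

450

Rearranging demand gives qd = 150 - 2p; rearranging supply gives qs = 2p - 70. In a free market, 150 - 2p = 2p - 70 gives the equilibrium p* = 55, q* = 40.
The ceiling of 40 is below the equilibrium price 55, so it binds.
At p = 40: qd = 150 - 2·40 = 70 and qs = 2·40 - 70 = 10.
Quantity traded falls to 10. At q = 10 the demand price is (150 - 10)/2 = 70 and the supply price is (70 + 10)/2 = 40.
Deadweight loss = ½ · (70 - 40) · (40 - 10) = ½ · 30 · 30 = 450.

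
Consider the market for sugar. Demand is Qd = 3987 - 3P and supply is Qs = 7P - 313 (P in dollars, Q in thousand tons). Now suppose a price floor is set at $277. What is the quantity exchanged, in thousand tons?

2697

Setting quantity demanded equal to quantity supplied, 3987 - 3P = 7P - 313, gives P* = 430 and Q* = 2697.
The floor of 277 is below the equilibrium price 430, so it is not binding; the market clears at P* = 430, Q* = 2697.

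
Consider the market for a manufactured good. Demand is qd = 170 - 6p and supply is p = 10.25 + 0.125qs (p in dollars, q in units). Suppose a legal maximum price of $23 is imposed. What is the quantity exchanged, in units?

62

Rearranging supply gives qs = 8p - 82. In a free market, 170 - 6p = 8p - 82 gives the equilibrium p* = 18, q* = 62.
The ceiling of 23 is above the equilibrium price 18, so it is not binding; the market clears at p* = 18, q* = 62.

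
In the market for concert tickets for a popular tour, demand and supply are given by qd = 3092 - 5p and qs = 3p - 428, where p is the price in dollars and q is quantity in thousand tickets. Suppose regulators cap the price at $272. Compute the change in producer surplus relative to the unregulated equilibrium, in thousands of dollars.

-107520

Equilibrium: 3092 - 5p = 3p - 428, so 3520 = 8p and p* = 440, q* = 892.
Because the ceiling (272) lies below the market-clearing price, it is binding.
At p = 272: qd = 3092 - 5·272 = 1732 and qs = 3·272 - 428 = 388.
Producer surplus without the control is ½ · (440 - 428/3) · 892 = 397832/3.
With the ceiling, producers sell 388 units at 272, so PS = ½ · (272 - 428/3) · 388 = 75272/3.
Change in producer surplus = 75272/3 - 397832/3 = -107520.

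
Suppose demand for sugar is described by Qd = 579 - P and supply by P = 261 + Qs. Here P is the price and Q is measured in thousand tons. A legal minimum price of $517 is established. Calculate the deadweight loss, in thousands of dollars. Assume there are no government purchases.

9409

Rearranging supply gives Qs = P - 261. Equilibrium: 579 - P = P - 261, so 840 = 2P and P* = 420, Q* = 159.
The floor of 517 is above the equilibrium price 420, so it binds.
At P = 517: Qd = 579 - 517 = 62 and Qs = 517 - 261 = 256.
Quantity traded falls to 62. At Q = 62 the demand price is 579 - 62 = 517 and the supply price is 261 + 62 = 323.
Deadweight loss = ½ · (517 - 323) · (159 - 62) = ½ · 194 · 97 = 9409.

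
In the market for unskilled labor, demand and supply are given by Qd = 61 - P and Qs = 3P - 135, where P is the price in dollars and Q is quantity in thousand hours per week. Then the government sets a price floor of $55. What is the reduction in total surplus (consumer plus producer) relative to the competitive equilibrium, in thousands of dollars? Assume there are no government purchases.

24

In a free market, 61 - P = 3P - 135 gives the equilibrium P* = 49, Q* = 12.
Since 55 > 49, the floor is binding.
At P = 55: Qd = 61 - 55 = 6 and Qs = 3·55 - 135 = 30.
Quantity traded falls to 6. At Q = 6 the demand price is 61 - 6 = 55 and the supply price is (135 + 6)/3 = 47.
Deadweight loss = ½ · (55 - 47) · (12 - 6) = ½ · 8 · 6 = 24.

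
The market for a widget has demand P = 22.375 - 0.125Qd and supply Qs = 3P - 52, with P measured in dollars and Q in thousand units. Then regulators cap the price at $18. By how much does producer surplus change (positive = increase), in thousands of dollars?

Rearranging demand gives Qd = 179 - 8P. Equilibrium: 179 - 8P = 3P - 52, so 231 = 11P and P* = 21, Q* = 11.
Since 18 < 21, the ceiling is binding.
At P = 18: Qd = 179 - 8·18 = 35 and Qs = 3·18 - 52 = 2.
Producer surplus without the control is ½ · (21 - 52/3) · 11 = 121/6.
With the ceiling, producers sell 2 units at 18, so PS = ½ · (18 - 52/3) · 2 = 2/3.
Change in producer surplus = 2/3 - 121/6 = -19.5.

-19.5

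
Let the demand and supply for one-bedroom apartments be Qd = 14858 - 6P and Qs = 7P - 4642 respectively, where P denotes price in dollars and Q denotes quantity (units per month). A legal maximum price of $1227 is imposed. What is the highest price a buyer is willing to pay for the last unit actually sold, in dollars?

Setting quantity demanded equal to quantity supplied, 14858 - 6P = 7P - 4642, gives P* = 1500 and Q* = 5858.
Since 1227 < 1500, the ceiling is binding.
At P = 1227: Qd = 14858 - 6·1227 = 7496 and Qs = 7·1227 - 4642 = 3947.
Only 3947 units reach the market. On the demand curve, the marginal buyer's willingness to pay at Q = 3947 is (14858 - 3947)/6 = 1818.5.

1818.5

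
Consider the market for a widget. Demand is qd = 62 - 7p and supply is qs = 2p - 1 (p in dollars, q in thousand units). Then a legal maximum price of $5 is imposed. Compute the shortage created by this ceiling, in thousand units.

18

Setting quantity demanded equal to quantity supplied, 62 - 7p = 2p - 1, gives p* = 7 and q* = 13.
The ceiling of 5 is below the equilibrium price 7, so it binds.
At p = 5: qd = 62 - 7·5 = 27 and qs = 2·5 - 1 = 9.
Shortage = qd - qs = 27 - 9 = 18.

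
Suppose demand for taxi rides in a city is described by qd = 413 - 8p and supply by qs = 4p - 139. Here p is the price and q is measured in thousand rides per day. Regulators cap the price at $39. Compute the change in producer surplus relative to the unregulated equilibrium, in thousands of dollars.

-217

Equilibrium: 413 - 8p = 4p - 139, so 552 = 12p and p* = 46, q* = 45.
Since 39 < 46, the ceiling is binding.
At p = 39: qd = 413 - 8·39 = 101 and qs = 4·39 - 139 = 17.
Producer surplus without the control is ½ · (46 - 34.75) · 45 = 253.125.
With the ceiling, producers sell 17 units at 39, so PS = ½ · (39 - 34.75) · 17 = 36.125.
Change in producer surplus = 36.125 - 253.125 = -217.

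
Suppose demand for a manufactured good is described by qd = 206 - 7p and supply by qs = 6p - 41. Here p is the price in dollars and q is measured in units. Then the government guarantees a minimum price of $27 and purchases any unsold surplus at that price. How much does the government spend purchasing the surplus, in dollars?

Setting quantity demanded equal to quantity supplied, 206 - 7p = 6p - 41, gives p* = 19 and q* = 73.
Since 27 > 19, the floor is binding.
At p = 27: qd = 206 - 7·27 = 17 and qs = 6·27 - 41 = 121.
Surplus = qs - qd = 104.
Government expenditure = surplus × support price = 104 × 27 = 2808.

2808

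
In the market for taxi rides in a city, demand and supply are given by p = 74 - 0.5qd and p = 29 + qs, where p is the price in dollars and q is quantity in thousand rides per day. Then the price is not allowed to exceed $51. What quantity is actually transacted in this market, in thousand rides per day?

22

Rearranging demand gives qd = 148 - 2p; rearranging supply gives qs = p - 29. In a free market, 148 - 2p = p - 29 gives the equilibrium p* = 59, q* = 30.
Because the ceiling (51) lies below the market-clearing price, it is binding.
At p = 51: qd = 148 - 2·51 = 46 and qs = 51 - 29 = 22.
The quantity actually transacted is the short side, supply: 22.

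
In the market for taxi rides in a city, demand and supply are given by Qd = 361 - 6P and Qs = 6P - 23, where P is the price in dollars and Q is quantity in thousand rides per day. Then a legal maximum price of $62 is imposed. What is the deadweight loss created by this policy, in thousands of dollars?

0

In a free market, 361 - 6P = 6P - 23 gives the equilibrium P* = 32, Q* = 169.
The ceiling of 62 is above the equilibrium price 32, so it is not binding; the market clears at P* = 32, Q* = 169.
Since the control does not bind, no trades are prevented and deadweight loss is zero.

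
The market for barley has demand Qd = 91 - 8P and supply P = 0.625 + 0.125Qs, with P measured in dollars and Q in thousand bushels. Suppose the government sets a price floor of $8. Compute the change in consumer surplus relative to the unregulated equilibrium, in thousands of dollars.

Rearranging supply gives Qs = 8P - 5. Without the control the market clears where 91 - 8P = 8P - 5, i.e. P* = 6 and Q* = 43.
Since 8 > 6, the floor is binding.
At P = 8: Qd = 91 - 8·8 = 27 and Qs = 8·8 - 5 = 59.
Consumer surplus without the control is ½ · (11.375 - 6) · 43 = 115.5625.
With the floor, consumers buy 27 units at 8, so CS = ½ · (11.375 - 8) · 27 = 45.5625.
Change in consumer surplus = 45.5625 - 115.5625 = -70.

-70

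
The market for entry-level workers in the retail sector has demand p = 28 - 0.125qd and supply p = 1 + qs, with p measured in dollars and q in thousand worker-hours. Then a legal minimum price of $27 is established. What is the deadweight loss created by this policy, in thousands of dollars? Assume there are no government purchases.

Rearranging demand gives qd = 224 - 8p; rearranging supply gives qs = p - 1. Setting quantity demanded equal to quantity supplied, 224 - 8p = p - 1, gives p* = 25 and q* = 24.
The floor of 27 is above the equilibrium price 25, so it binds.
At p = 27: qd = 224 - 8·27 = 8 and qs = 27 - 1 = 26.
Quantity traded falls to 8. At q = 8 the demand price is (224 - 8)/8 = 27 and the supply price is 1 + 8 = 9.
Deadweight loss = ½ · (27 - 9) · (24 - 8) = ½ · 18 · 16 = 144.

144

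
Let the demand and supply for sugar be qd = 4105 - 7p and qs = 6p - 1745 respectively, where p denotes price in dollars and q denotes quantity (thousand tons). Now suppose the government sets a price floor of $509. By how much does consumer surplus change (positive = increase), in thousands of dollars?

-44161.5

Without the control the market clears where 4105 - 7p = 6p - 1745, i.e. p* = 450 and q* = 955.
Because the floor (509) lies above the market-clearing price, it is binding.
At p = 509: qd = 4105 - 7·509 = 542 and qs = 6·509 - 1745 = 1309.
Consumer surplus without the control is ½ · (4105/7 - 450) · 955 = 912025/14.
With the floor, consumers buy 542 units at 509, so CS = ½ · (4105/7 - 509) · 542 = 146882/7.
Change in consumer surplus = 146882/7 - 912025/14 = -44161.5.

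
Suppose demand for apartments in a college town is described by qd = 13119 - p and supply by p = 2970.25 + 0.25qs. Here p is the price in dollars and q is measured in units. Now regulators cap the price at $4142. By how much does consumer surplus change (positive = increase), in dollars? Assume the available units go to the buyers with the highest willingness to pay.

-1867866

Rearranging supply gives qs = 4p - 11881. Without the control the market clears where 13119 - p = 4p - 11881, i.e. p* = 5000 and q* = 8119.
Because the ceiling (4142) lies below the market-clearing price, it is binding.
At p = 4142: qd = 13119 - 4142 = 8977 and qs = 4·4142 - 11881 = 4687.
Consumer surplus without the control is ½ · (13119 - 5000) · 8119 = 32959080.5.
With the ceiling, 4687 units are sold at 4142 (assume they go to the highest-value buyers). The demand price at q = 4687 is 8432, so CS = ½ · [(13119 - 4142) + (8432 - 4142)] · 4687 = 31091214.5.
Change in consumer surplus = 31091214.5 - 32959080.5 = -1867866.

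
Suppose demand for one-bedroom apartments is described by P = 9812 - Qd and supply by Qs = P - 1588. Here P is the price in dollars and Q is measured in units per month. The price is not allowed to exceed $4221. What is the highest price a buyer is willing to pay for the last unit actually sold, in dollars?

7179

Rearranging demand gives Qd = 9812 - P. Equilibrium: 9812 - P = P - 1588, so 11400 = 2P and P* = 5700, Q* = 4112.
Because the ceiling (4221) lies below the market-clearing price, it is binding.
At P = 4221: Qd = 9812 - 4221 = 5591 and Qs = 4221 - 1588 = 2633.
Only 2633 units reach the market. On the demand curve, the marginal buyer's willingness to pay at Q = 2633 is (9812 - 2633) = 7179.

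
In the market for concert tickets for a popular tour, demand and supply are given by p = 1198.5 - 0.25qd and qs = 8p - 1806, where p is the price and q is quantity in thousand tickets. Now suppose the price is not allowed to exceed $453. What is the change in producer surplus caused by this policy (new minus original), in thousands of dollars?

-213982

Rearranging demand gives qd = 4794 - 4p. Without the control the market clears where 4794 - 4p = 8p - 1806, i.e. p* = 550 and q* = 2594.
The ceiling of 453 is below the equilibrium price 550, so it binds.
At p = 453: qd = 4794 - 4·453 = 2982 and qs = 8·453 - 1806 = 1818.
Producer surplus without the control is ½ · (550 - 225.75) · 2594 = 420552.25.
With the ceiling, producers sell 1818 units at 453, so PS = ½ · (453 - 225.75) · 1818 = 206570.25.
Change in producer surplus = 206570.25 - 420552.25 = -213982.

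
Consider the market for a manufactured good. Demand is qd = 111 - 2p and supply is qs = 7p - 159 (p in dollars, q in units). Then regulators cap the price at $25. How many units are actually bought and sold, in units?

16

Equilibrium: 111 - 2p = 7p - 159, so 270 = 9p and p* = 30, q* = 51.
The ceiling of 25 is below the equilibrium price 30, so it binds.
At p = 25: qd = 111 - 2·25 = 61 and qs = 7·25 - 159 = 16.
The quantity actually transacted is the short side, supply: 16.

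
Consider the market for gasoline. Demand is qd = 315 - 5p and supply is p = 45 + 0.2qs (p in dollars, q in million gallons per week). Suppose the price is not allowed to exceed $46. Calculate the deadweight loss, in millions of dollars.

320

Rearranging supply gives qs = 5p - 225. In a free market, 315 - 5p = 5p - 225 gives the equilibrium p* = 54, q* = 45.
The ceiling of 46 is below the equilibrium price 54, so it binds.
At p = 46: qd = 315 - 5·46 = 85 and qs = 5·46 - 225 = 5.
Quantity traded falls to 5. At q = 5 the demand price is (315 - 5)/5 = 62 and the supply price is (225 + 5)/5 = 46.
Deadweight loss = ½ · (62 - 46) · (45 - 5) = ½ · 16 · 40 = 320.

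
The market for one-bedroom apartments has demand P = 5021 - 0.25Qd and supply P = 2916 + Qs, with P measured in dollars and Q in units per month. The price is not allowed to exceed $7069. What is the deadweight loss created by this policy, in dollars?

Rearranging demand gives Qd = 20084 - 4P; rearranging supply gives Qs = P - 2916. Setting quantity demanded equal to quantity supplied, 20084 - 4P = P - 2916, gives P* = 4600 and Q* = 1684.
The ceiling of 7069 is above the equilibrium price 4600, so it is not binding; the market clears at P* = 4600, Q* = 1684.
Since the control does not bind, no trades are prevented and deadweight loss is zero.

0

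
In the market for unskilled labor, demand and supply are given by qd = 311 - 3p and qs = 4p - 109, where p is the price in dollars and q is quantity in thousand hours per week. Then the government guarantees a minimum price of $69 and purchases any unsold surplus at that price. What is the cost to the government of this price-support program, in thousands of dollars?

Equilibrium: 311 - 3p = 4p - 109, so 420 = 7p and p* = 60, q* = 131.
The floor of 69 is above the equilibrium price 60, so it binds.
At p = 69: qd = 311 - 3·69 = 104 and qs = 4·69 - 109 = 167.
Surplus = qs - qd = 63.
Government expenditure = surplus × support price = 63 × 69 = 4347.

4347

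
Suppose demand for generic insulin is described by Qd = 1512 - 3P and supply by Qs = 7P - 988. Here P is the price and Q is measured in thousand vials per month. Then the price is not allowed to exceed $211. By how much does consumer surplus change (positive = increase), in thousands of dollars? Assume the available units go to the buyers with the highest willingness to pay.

In a free market, 1512 - 3P = 7P - 988 gives the equilibrium P* = 250, Q* = 762.
Since 211 < 250, the ceiling is binding.
At P = 211: Qd = 1512 - 3·211 = 879 and Qs = 7·211 - 988 = 489.
Consumer surplus without the control is ½ · (504 - 250) · 762 = 96774.
With the ceiling, 489 units are sold at 211 (assume they go to the highest-value buyers). The demand price at Q = 489 is 341, so CS = ½ · [(504 - 211) + (341 - 211)] · 489 = 103423.5.
Change in consumer surplus = 103423.5 - 96774 = 6649.5.

6649.5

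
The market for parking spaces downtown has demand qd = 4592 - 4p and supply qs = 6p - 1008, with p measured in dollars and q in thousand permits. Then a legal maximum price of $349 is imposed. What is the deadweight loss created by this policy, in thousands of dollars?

333907.5

In a free market, 4592 - 4p = 6p - 1008 gives the equilibrium p* = 560, q* = 2352.
The ceiling of 349 is below the equilibrium price 560, so it binds.
At p = 349: qd = 4592 - 4·349 = 3196 and qs = 6·349 - 1008 = 1086.
Quantity traded falls to 1086. At q = 1086 the demand price is (4592 - 1086)/4 = 876.5 and the supply price is (1008 + 1086)/6 = 349.
Deadweight loss = ½ · (876.5 - 349) · (2352 - 1086) = ½ · 527.5 · 1266 = 333907.5.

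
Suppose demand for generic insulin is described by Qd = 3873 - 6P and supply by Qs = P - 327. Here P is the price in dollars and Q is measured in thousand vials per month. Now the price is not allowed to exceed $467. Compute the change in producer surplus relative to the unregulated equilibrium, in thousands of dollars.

In a free market, 3873 - 6P = P - 327 gives the equilibrium P* = 600, Q* = 273.
The ceiling of 467 is below the equilibrium price 600, so it binds.
At P = 467: Qd = 3873 - 6·467 = 1071 and Qs = 467 - 327 = 140.
Producer surplus without the control is ½ · (600 - 327) · 273 = 37264.5.
With the ceiling, producers sell 140 units at 467, so PS = ½ · (467 - 327) · 140 = 9800.
Change in producer surplus = 9800 - 37264.5 = -27464.5.

-27464.5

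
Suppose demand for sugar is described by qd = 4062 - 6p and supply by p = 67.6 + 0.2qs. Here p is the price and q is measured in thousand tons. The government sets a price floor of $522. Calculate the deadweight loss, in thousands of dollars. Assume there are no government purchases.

98234.4

Rearranging supply gives qs = 5p - 338. Equilibrium: 4062 - 6p = 5p - 338, so 4400 = 11p and p* = 400, q* = 1662.
Since 522 > 400, the floor is binding.
At p = 522: qd = 4062 - 6·522 = 930 and qs = 5·522 - 338 = 2272.
Quantity traded falls to 930. At q = 930 the demand price is (4062 - 930)/6 = 522 and the supply price is (338 + 930)/5 = 253.6.
Deadweight loss = ½ · (522 - 253.6) · (1662 - 930) = ½ · 268.4 · 732 = 98234.4.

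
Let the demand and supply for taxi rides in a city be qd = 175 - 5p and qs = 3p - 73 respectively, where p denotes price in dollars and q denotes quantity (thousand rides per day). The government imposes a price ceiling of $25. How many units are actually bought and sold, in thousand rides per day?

In a free market, 175 - 5p = 3p - 73 gives the equilibrium p* = 31, q* = 20.
Since 25 < 31, the ceiling is binding.
At p = 25: qd = 175 - 5·25 = 50 and qs = 3·25 - 73 = 2.
The quantity actually transacted is the short side, supply: 2.

2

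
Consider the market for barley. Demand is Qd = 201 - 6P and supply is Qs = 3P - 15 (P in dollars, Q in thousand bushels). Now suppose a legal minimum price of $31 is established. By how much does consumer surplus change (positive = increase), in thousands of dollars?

Without the control the market clears where 201 - 6P = 3P - 15, i.e. P* = 24 and Q* = 57.
The floor of 31 is above the equilibrium price 24, so it binds.
At P = 31: Qd = 201 - 6·31 = 15 and Qs = 3·31 - 15 = 78.
Consumer surplus without the control is ½ · (33.5 - 24) · 57 = 270.75.
With the floor, consumers buy 15 units at 31, so CS = ½ · (33.5 - 31) · 15 = 18.75.
Change in consumer surplus = 18.75 - 270.75 = -252.

-252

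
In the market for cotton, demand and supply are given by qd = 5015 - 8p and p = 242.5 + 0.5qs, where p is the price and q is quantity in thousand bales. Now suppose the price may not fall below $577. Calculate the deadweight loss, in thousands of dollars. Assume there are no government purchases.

14580

Rearranging supply gives qs = 2p - 485. Without the control the market clears where 5015 - 8p = 2p - 485, i.e. p* = 550 and q* = 615.
The floor of 577 is above the equilibrium price 550, so it binds.
At p = 577: qd = 5015 - 8·577 = 399 and qs = 2·577 - 485 = 669.
Quantity traded falls to 399. At q = 399 the demand price is (5015 - 399)/8 = 577 and the supply price is (485 + 399)/2 = 442.
Deadweight loss = ½ · (577 - 442) · (615 - 399) = ½ · 135 · 216 = 14580.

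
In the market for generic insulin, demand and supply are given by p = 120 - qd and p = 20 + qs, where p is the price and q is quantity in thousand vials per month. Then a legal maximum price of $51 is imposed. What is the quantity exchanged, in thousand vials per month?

Rearranging demand gives qd = 120 - p; rearranging supply gives qs = p - 20. Without the control the market clears where 120 - p = p - 20, i.e. p* = 70 and q* = 50.
Because the ceiling (51) lies below the market-clearing price, it is binding.
At p = 51: qd = 120 - 51 = 69 and qs = 51 - 20 = 31.
The quantity actually transacted is the short side, supply: 31.

31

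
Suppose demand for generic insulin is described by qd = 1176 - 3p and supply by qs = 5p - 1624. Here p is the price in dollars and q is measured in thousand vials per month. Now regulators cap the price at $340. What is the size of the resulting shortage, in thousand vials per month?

Without the control the market clears where 1176 - 3p = 5p - 1624, i.e. p* = 350 and q* = 126.
Because the ceiling (340) lies below the market-clearing price, it is binding.
At p = 340: qd = 1176 - 3·340 = 156 and qs = 5·340 - 1624 = 76.
Shortage = qd - qs = 156 - 76 = 80.

80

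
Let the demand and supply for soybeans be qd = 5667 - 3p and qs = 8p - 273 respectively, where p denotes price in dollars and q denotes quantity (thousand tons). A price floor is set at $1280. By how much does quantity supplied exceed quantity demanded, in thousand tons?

In a free market, 5667 - 3p = 8p - 273 gives the equilibrium p* = 540, q* = 4047.
Because the floor (1280) lies above the market-clearing price, it is binding.
At p = 1280: qd = 5667 - 3·1280 = 1827 and qs = 8·1280 - 273 = 9967.
Surplus = qs - qd = 9967 - 1827 = 8140.

8140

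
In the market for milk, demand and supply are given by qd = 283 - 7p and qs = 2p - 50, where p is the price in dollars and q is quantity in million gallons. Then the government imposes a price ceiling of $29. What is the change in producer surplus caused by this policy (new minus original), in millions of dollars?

Equilibrium: 283 - 7p = 2p - 50, so 333 = 9p and p* = 37, q* = 24.
The ceiling of 29 is below the equilibrium price 37, so it binds.
At p = 29: qd = 283 - 7·29 = 80 and qs = 2·29 - 50 = 8.
Producer surplus without the control is ½ · (37 - 25) · 24 = 144.
With the ceiling, producers sell 8 units at 29, so PS = ½ · (29 - 25) · 8 = 16.
Change in producer surplus = 16 - 144 = -128.

-128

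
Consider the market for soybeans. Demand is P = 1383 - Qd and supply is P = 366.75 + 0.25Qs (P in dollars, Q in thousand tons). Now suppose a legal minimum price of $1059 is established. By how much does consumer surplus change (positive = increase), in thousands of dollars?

Rearranging demand gives Qd = 1383 - P; rearranging supply gives Qs = 4P - 1467. Without the control the market clears where 1383 - P = 4P - 1467, i.e. P* = 570 and Q* = 813.
Since 1059 > 570, the floor is binding.
At P = 1059: Qd = 1383 - 1059 = 324 and Qs = 4·1059 - 1467 = 2769.
Consumer surplus without the control is ½ · (1383 - 570) · 813 = 330484.5.
With the floor, consumers buy 324 units at 1059, so CS = ½ · (1383 - 1059) · 324 = 52488.
Change in consumer surplus = 52488 - 330484.5 = -277996.5.

-277996.5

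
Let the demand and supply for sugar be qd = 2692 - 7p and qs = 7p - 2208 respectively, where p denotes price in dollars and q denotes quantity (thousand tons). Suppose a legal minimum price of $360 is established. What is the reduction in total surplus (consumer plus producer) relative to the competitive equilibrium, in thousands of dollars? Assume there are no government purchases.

Equilibrium: 2692 - 7p = 7p - 2208, so 4900 = 14p and p* = 350, q* = 242.
The floor of 360 is above the equilibrium price 350, so it binds.
At p = 360: qd = 2692 - 7·360 = 172 and qs = 7·360 - 2208 = 312.
Quantity traded falls to 172. At q = 172 the demand price is (2692 - 172)/7 = 360 and the supply price is (2208 + 172)/7 = 340.
Deadweight loss = ½ · (360 - 340) · (242 - 172) = ½ · 20 · 70 = 700.

700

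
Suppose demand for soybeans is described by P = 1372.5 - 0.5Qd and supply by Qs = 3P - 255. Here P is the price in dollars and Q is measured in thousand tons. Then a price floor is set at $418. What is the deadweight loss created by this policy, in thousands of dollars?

Rearranging demand gives Qd = 2745 - 2P. Equilibrium: 2745 - 2P = 3P - 255, so 3000 = 5P and P* = 600, Q* = 1545.
Since 418 is below P* = 600, the floor does not bind and the free-market outcome prevails.
Since the control does not bind, no trades are prevented and deadweight loss is zero.

0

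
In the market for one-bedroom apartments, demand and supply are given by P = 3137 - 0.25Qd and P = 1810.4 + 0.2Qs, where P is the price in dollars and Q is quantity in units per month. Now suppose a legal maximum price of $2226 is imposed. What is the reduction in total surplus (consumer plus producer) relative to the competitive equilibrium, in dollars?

Rearranging demand gives Qd = 12548 - 4P; rearranging supply gives Qs = 5P - 9052. Equilibrium: 12548 - 4P = 5P - 9052, so 21600 = 9P and P* = 2400, Q* = 2948.
Since 2226 < 2400, the ceiling is binding.
At P = 2226: Qd = 12548 - 4·2226 = 3644 and Qs = 5·2226 - 9052 = 2078.
Quantity traded falls to 2078. At Q = 2078 the demand price is (12548 - 2078)/4 = 2617.5 and the supply price is (9052 + 2078)/5 = 2226.
Deadweight loss = ½ · (2617.5 - 2226) · (2948 - 2078) = ½ · 391.5 · 870 = 170302.5.

170302.5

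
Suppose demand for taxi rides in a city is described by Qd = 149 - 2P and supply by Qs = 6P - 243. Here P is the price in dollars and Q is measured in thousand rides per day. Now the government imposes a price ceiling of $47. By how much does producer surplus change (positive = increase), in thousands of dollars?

-90

Setting quantity demanded equal to quantity supplied, 149 - 2P = 6P - 243, gives P* = 49 and Q* = 51.
The ceiling of 47 is below the equilibrium price 49, so it binds.
At P = 47: Qd = 149 - 2·47 = 55 and Qs = 6·47 - 243 = 39.
Producer surplus without the control is ½ · (49 - 40.5) · 51 = 216.75.
With the ceiling, producers sell 39 units at 47, so PS = ½ · (47 - 40.5) · 39 = 126.75.
Change in producer surplus = 126.75 - 216.75 = -90.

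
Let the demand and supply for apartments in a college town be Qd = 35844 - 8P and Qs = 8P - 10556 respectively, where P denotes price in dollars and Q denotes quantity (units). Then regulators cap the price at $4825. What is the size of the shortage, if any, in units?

0

Without the control the market clears where 35844 - 8P = 8P - 10556, i.e. P* = 2900 and Q* = 12644.
The ceiling of 4825 is above the equilibrium price 2900, so it is not binding; the market clears at P* = 2900, Q* = 12644.
Since the control does not bind, there is no shortage.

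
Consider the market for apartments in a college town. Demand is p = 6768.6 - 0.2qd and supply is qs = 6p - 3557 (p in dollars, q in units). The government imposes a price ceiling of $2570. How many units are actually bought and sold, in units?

11863

Rearranging demand gives qd = 33843 - 5p. Equilibrium: 33843 - 5p = 6p - 3557, so 37400 = 11p and p* = 3400, q* = 16843.
Since 2570 < 3400, the ceiling is binding.
At p = 2570: qd = 33843 - 5·2570 = 20993 and qs = 6·2570 - 3557 = 11863.
The quantity actually transacted is the short side, supply: 11863.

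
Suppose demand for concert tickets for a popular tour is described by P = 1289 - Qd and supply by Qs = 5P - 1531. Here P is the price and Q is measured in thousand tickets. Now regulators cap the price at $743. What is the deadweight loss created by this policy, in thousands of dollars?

Rearranging demand gives Qd = 1289 - P. In a free market, 1289 - P = 5P - 1531 gives the equilibrium P* = 470, Q* = 819.
The ceiling of 743 is above the equilibrium price 470, so it is not binding; the market clears at P* = 470, Q* = 819.
Since the control does not bind, no trades are prevented and deadweight loss is zero.

0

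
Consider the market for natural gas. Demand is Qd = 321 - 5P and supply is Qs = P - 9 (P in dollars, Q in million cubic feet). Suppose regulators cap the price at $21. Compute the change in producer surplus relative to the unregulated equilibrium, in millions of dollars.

Without the control the market clears where 321 - 5P = P - 9, i.e. P* = 55 and Q* = 46.
Because the ceiling (21) lies below the market-clearing price, it is binding.
At P = 21: Qd = 321 - 5·21 = 216 and Qs = 21 - 9 = 12.
Producer surplus without the control is ½ · (55 - 9) · 46 = 1058.
With the ceiling, producers sell 12 units at 21, so PS = ½ · (21 - 9) · 12 = 72.
Change in producer surplus = 72 - 1058 = -986.

-986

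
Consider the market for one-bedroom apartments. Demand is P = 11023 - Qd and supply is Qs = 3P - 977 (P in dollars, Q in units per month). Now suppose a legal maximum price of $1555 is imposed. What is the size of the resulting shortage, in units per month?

5780

Rearranging demand gives Qd = 11023 - P. Equilibrium: 11023 - P = 3P - 977, so 12000 = 4P and P* = 3000, Q* = 8023.
Because the ceiling (1555) lies below the market-clearing price, it is binding.
At P = 1555: Qd = 11023 - 1555 = 9468 and Qs = 3·1555 - 977 = 3688.
Shortage = Qd - Qs = 9468 - 3688 = 5780.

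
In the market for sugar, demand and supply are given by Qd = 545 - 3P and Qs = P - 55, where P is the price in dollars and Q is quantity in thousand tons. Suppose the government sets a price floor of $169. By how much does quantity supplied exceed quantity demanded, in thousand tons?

76

In a free market, 545 - 3P = P - 55 gives the equilibrium P* = 150, Q* = 95.
The floor of 169 is above the equilibrium price 150, so it binds.
At P = 169: Qd = 545 - 3·169 = 38 and Qs = 169 - 55 = 114.
Surplus = Qs - Qd = 114 - 38 = 76.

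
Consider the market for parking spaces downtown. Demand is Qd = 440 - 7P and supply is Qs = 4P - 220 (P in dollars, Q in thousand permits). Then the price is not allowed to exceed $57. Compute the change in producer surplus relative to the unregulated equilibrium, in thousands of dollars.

-42

Equilibrium: 440 - 7P = 4P - 220, so 660 = 11P and P* = 60, Q* = 20.
The ceiling of 57 is below the equilibrium price 60, so it binds.
At P = 57: Qd = 440 - 7·57 = 41 and Qs = 4·57 - 220 = 8.
Producer surplus without the control is ½ · (60 - 55) · 20 = 50.
With the ceiling, producers sell 8 units at 57, so PS = ½ · (57 - 55) · 8 = 8.
Change in producer surplus = 8 - 50 = -42.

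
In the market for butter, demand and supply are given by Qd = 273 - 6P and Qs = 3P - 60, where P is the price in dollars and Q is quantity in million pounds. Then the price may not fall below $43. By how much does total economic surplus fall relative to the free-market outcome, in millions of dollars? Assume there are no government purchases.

324

In a free market, 273 - 6P = 3P - 60 gives the equilibrium P* = 37, Q* = 51.
Since 43 > 37, the floor is binding.
At P = 43: Qd = 273 - 6·43 = 15 and Qs = 3·43 - 60 = 69.
Quantity traded falls to 15. At Q = 15 the demand price is (273 - 15)/6 = 43 and the supply price is (60 + 15)/3 = 25.
Deadweight loss = ½ · (43 - 25) · (51 - 15) = ½ · 18 · 36 = 324.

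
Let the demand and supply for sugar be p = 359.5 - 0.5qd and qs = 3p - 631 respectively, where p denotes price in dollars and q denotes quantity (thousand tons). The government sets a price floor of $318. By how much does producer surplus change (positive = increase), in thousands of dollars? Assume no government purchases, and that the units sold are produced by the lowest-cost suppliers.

Rearranging demand gives qd = 719 - 2p. Without the control the market clears where 719 - 2p = 3p - 631, i.e. p* = 270 and q* = 179.
Since 318 > 270, the floor is binding.
At p = 318: qd = 719 - 2·318 = 83 and qs = 3·318 - 631 = 323.
Producer surplus without the control is ½ · (270 - 631/3) · 179 = 32041/6.
With the floor, 83 units are sold at 318. The supply price at q = 83 is 238, so PS = ½ · [(318 - 631/3) + (318 - 238)] · 83 = 46729/6.
Change in producer surplus = 46729/6 - 32041/6 = 2448.

2448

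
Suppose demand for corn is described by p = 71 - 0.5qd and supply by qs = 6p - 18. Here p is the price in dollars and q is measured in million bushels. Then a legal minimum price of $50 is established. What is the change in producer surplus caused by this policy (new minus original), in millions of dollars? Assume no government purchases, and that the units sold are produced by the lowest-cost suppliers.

960

Rearranging demand gives qd = 142 - 2p. Equilibrium: 142 - 2p = 6p - 18, so 160 = 8p and p* = 20, q* = 102.
Because the floor (50) lies above the market-clearing price, it is binding.
At p = 50: qd = 142 - 2·50 = 42 and qs = 6·50 - 18 = 282.
Producer surplus without the control is ½ · (20 - 3) · 102 = 867.
With the floor, 42 units are sold at 50. The supply price at q = 42 is 10, so PS = ½ · [(50 - 3) + (50 - 10)] · 42 = 1827.
Change in producer surplus = 1827 - 867 = 960.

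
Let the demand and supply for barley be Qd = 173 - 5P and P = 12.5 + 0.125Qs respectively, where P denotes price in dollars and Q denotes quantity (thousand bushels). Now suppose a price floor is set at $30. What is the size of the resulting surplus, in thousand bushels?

Rearranging supply gives Qs = 8P - 100. Equilibrium: 173 - 5P = 8P - 100, so 273 = 13P and P* = 21, Q* = 68.
Because the floor (30) lies above the market-clearing price, it is binding.
At P = 30: Qd = 173 - 5·30 = 23 and Qs = 8·30 - 100 = 140.
Surplus = Qs - Qd = 140 - 23 = 117.

117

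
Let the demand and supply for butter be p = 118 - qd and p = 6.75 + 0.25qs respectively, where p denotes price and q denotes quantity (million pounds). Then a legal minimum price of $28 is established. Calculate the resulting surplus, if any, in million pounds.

0

Rearranging demand gives qd = 118 - p; rearranging supply gives qs = 4p - 27. Equilibrium: 118 - p = 4p - 27, so 145 = 5p and p* = 29, q* = 89.
The floor of 28 is below the equilibrium price 29, so it is not binding; the market clears at p* = 29, q* = 89.
Since the control does not bind, there is no surplus.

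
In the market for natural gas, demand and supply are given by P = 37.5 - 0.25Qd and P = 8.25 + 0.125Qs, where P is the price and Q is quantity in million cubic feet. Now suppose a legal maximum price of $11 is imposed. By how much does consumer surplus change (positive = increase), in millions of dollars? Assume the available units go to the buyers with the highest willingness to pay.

Rearranging demand gives Qd = 150 - 4P; rearranging supply gives Qs = 8P - 66. In a free market, 150 - 4P = 8P - 66 gives the equilibrium P* = 18, Q* = 78.
Since 11 < 18, the ceiling is binding.
At P = 11: Qd = 150 - 4·11 = 106 and Qs = 8·11 - 66 = 22.
Consumer surplus without the control is ½ · (37.5 - 18) · 78 = 760.5.
With the ceiling, 22 units are sold at 11 (assume they go to the highest-value buyers). The demand price at Q = 22 is 32, so CS = ½ · [(37.5 - 11) + (32 - 11)] · 22 = 522.5.
Change in consumer surplus = 522.5 - 760.5 = -238.

-238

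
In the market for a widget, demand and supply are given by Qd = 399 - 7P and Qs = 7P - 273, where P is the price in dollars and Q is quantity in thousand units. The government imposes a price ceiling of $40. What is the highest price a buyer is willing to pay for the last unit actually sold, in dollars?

Equilibrium: 399 - 7P = 7P - 273, so 672 = 14P and P* = 48, Q* = 63.
Since 40 < 48, the ceiling is binding.
At P = 40: Qd = 399 - 7·40 = 119 and Qs = 7·40 - 273 = 7.
Only 7 units reach the market. On the demand curve, the marginal buyer's willingness to pay at Q = 7 is (399 - 7)/7 = 56.

56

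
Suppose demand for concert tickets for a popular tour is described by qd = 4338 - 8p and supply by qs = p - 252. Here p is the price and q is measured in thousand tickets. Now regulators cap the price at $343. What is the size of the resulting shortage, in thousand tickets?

1503

Equilibrium: 4338 - 8p = p - 252, so 4590 = 9p and p* = 510, q* = 258.
The ceiling of 343 is below the equilibrium price 510, so it binds.
At p = 343: qd = 4338 - 8·343 = 1594 and qs = 343 - 252 = 91.
Shortage = qd - qs = 1594 - 91 = 1503.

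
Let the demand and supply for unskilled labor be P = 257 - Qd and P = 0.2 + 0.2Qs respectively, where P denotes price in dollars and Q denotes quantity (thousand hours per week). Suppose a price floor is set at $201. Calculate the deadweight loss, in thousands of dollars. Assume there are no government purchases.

Rearranging demand gives Qd = 257 - P; rearranging supply gives Qs = 5P - 1. In a free market, 257 - P = 5P - 1 gives the equilibrium P* = 43, Q* = 214.
Since 201 > 43, the floor is binding.
At P = 201: Qd = 257 - 201 = 56 and Qs = 5·201 - 1 = 1004.
Quantity traded falls to 56. At Q = 56 the demand price is 257 - 56 = 201 and the supply price is (1 + 56)/5 = 11.4.
Deadweight loss = ½ · (201 - 11.4) · (214 - 56) = ½ · 189.6 · 158 = 14978.4.

14978.4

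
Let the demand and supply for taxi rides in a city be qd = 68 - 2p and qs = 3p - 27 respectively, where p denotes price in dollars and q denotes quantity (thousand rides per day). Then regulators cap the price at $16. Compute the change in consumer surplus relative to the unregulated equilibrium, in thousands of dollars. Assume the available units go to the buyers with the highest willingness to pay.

Without the control the market clears where 68 - 2p = 3p - 27, i.e. p* = 19 and q* = 30.
Since 16 < 19, the ceiling is binding.
At p = 16: qd = 68 - 2·16 = 36 and qs = 3·16 - 27 = 21.
Consumer surplus without the control is ½ · (34 - 19) · 30 = 225.
With the ceiling, 21 units are sold at 16 (assume they go to the highest-value buyers). The demand price at q = 21 is 23.5, so CS = ½ · [(34 - 16) + (23.5 - 16)] · 21 = 267.75.
Change in consumer surplus = 267.75 - 225 = 42.75.

42.75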